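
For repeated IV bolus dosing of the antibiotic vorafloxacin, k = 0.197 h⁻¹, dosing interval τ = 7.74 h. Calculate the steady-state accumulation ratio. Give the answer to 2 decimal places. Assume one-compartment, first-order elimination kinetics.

1.28

e^(−kτ) = e^(−0.1970 × 7.74) = 0.2177
Accumulation ratio R = 1 / (1 − e^(−kτ)) = 1 / (1 − 0.2177) = 1.278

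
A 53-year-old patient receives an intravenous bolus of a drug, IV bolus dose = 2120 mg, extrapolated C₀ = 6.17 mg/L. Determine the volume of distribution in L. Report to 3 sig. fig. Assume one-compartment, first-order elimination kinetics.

344 L

Vd = Dose / C₀ = 2120 / 6.17 = 343.6 L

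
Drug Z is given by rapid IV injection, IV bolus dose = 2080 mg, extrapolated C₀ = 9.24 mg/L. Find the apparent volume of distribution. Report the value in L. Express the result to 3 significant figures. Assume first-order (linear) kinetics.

225 L

Vd = Dose / C₀ = 2080 / 9.24 = 225.1 L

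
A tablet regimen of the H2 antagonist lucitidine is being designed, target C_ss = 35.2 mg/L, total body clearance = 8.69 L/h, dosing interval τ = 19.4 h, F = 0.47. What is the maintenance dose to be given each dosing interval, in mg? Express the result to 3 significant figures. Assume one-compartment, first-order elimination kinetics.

12600 mg

At steady state, F × (Dose/τ) = Css × CL.
Dose = Css × CL × τ / F = 35.2 × 8.690 × 19.4 / 0.47 = 12630 mg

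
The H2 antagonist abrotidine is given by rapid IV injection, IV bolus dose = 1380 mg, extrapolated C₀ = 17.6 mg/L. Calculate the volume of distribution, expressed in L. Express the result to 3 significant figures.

78.4 L

Vd = Dose / C₀ = 1380 / 17.6 = 78.41 L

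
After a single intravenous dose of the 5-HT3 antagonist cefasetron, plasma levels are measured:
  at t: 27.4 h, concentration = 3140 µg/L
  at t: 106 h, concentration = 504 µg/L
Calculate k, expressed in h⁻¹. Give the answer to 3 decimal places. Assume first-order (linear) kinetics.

0.023 h⁻¹

k = ln(C₁/C₂) / (t₂ − t₁) = ln(3140/504) / (106 − 27.4)
  = 1.829 / 78.60 = 0.02327 h⁻¹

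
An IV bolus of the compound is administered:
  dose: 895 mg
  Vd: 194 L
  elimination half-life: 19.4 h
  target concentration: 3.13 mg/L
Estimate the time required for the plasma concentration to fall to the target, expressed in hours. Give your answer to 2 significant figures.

C₀ = Dose / Vd = 895.0 / 194 = 4.613 mg/L
k = ln2 / t½ = 0.693147 / 19.4 = 0.03573 h⁻¹
t = ln(C₀ / C) / k = ln(4.613 / 3.13) / 0.03573
  = ln(1.474) / 0.03573 = 0.3880 / 0.03573 = 10.86 h

11 h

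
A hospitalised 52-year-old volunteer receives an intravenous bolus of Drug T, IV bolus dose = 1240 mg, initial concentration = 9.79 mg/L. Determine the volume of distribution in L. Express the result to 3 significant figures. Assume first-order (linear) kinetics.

Vd = Dose / C₀ = 1240 / 9.79 = 126.7 L

127 L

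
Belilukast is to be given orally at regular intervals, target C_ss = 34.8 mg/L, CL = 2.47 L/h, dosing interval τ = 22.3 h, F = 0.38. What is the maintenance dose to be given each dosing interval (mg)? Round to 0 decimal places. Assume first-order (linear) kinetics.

5044 mg

At steady state, F × (Dose/τ) = Css × CL.
Dose = Css × CL × τ / F = 34.8 × 2.470 × 22.3 / 0.38 = 5044 mg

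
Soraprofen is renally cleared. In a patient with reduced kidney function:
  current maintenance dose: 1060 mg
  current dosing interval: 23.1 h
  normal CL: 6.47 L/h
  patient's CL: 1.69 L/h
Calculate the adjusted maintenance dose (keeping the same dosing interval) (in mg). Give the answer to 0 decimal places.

To keep the same average steady-state level, dosing rate must scale with clearance.
CL ratio = 1.69 / 6.47 = 0.2612
New dose (same interval) = 1060 × 0.2612 = 276.9 mg

277 mg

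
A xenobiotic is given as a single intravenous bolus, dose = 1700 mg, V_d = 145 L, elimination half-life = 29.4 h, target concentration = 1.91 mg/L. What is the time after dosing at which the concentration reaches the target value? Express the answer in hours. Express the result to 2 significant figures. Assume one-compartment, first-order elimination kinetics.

77 h

C₀ = Dose / Vd = 1700 / 145 = 11.72 mg/L
k = ln2 / t½ = 0.693147 / 29.4 = 0.02358 h⁻¹
t = ln(C₀ / C) / k = ln(11.72 / 1.91) / 0.02358
  = ln(6.136) / 0.02358 = 1.814 / 0.02358 = 76.93 h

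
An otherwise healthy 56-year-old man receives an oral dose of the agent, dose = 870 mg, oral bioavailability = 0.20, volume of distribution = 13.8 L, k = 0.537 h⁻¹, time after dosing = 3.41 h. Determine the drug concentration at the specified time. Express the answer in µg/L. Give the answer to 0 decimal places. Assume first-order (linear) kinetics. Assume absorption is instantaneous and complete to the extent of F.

2020 µg/L

Amount reaching circulation = F × Dose = 0.20 × 870.0 = 174.0 mg
C₀ = F·Dose / Vd = 174.0 / 13.8 = 12.61 mg/L
C = C₀ · e^(−k·t) = 12.61 × e^(−0.5370 × 3.41)
  = 12.61 × 0.1602 = 2.020 mg/L
Convert: 2.020 mg/L × 1000 = 2020 µg/L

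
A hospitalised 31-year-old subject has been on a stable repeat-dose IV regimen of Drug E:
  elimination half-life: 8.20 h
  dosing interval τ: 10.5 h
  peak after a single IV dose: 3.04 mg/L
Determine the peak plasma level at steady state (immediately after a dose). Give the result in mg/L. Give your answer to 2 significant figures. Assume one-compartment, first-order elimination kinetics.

k = ln2 / t½ = 0.693147 / 8.20 = 0.08453 h⁻¹
e^(−kτ) = e^(−0.08453 × 10.5) = 0.4117
Accumulation ratio R = 1 / (1 − e^(−kτ)) = 1 / (1 − 0.4117) = 1.700
Steady-state peak = C₀ × R = 3.04 × 1.700 = 5.168 mg/L

5.2 mg/L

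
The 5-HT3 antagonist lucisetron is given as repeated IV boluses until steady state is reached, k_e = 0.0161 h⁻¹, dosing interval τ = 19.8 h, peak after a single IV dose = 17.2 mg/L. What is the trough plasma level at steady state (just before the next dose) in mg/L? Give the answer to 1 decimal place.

e^(−kτ) = e^(−0.01610 × 19.8) = 0.7270
Accumulation ratio R = 1 / (1 − e^(−kτ)) = 1 / (1 − 0.7270) = 3.663
Steady-state trough = C₀ × R × e^(−kτ) = 17.2 × 3.663 × 0.7270 = 45.80 mg/L

45.8 mg/L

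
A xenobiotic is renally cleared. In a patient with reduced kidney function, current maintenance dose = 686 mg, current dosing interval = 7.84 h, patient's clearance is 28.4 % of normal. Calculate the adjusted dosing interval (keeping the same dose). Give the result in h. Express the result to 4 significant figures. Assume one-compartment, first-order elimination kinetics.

To keep the same average steady-state level, dosing rate must scale with clearance.
CL ratio = 28.4 / 100 = 0.2840
New interval (same dose) = 7.84 / 0.2840 = 27.61 h

27.61 h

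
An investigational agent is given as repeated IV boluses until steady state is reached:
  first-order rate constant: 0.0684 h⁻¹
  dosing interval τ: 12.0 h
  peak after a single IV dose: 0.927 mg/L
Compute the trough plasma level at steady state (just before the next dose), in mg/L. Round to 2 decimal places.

0.73 mg/L

e^(−kτ) = e^(−0.06840 × 12.0) = 0.4401
Accumulation ratio R = 1 / (1 − e^(−kτ)) = 1 / (1 − 0.4401) = 1.786
Steady-state trough = C₀ × R × e^(−kτ) = 0.927 × 1.786 × 0.4401 = 0.7286 mg/L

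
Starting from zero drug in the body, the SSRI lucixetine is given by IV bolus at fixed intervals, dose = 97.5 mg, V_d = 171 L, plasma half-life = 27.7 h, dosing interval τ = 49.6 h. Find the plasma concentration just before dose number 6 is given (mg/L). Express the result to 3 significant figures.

0.231 mg/L

C₀ per dose = Dose / Vd = 97.5 / 171 = 0.5702 mg/L
k = ln2 / t½ = 0.693147 / 27.7 = 0.02502 h⁻¹
Fraction remaining after one interval: r = e^(−kτ) = e^(−0.02502 × 49.6) = 0.2891
Before dose 6, 5 doses have been given (aged 1τ, 2τ, 3τ, 4τ, 5τ).
C_trough = C₀ × (r + r² + … + r^5) = C₀ × r(1−r^5)/(1−r)
        = 0.5702 × 0.2891 × (1 − 0.002019) / (1 − 0.2891) = 0.2314 mg/L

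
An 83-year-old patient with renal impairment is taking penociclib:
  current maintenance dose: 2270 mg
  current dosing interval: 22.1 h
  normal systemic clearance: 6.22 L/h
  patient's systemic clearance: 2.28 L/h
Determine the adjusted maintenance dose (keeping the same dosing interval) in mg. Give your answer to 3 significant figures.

To keep the same average steady-state level, dosing rate must scale with clearance.
CL ratio = 2.28 / 6.22 = 0.3666
New dose (same interval) = 2270 × 0.3666 = 832.2 mg

832 mg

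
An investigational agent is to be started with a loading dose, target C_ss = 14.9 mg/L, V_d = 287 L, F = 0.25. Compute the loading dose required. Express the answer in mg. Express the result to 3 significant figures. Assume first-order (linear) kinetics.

LD = Css × Vd / F = 14.9 × 287 / 0.25 = 17110 mg

17100 mg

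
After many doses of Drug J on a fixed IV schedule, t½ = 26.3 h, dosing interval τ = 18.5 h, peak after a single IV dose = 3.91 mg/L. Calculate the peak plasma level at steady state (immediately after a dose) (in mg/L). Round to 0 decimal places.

10 mg/L

k = ln2 / t½ = 0.693147 / 26.3 = 0.02636 h⁻¹
e^(−kτ) = e^(−0.02636 × 18.5) = 0.6141
Accumulation ratio R = 1 / (1 − e^(−kτ)) = 1 / (1 − 0.6141) = 2.591
Steady-state peak = C₀ × R = 3.91 × 2.591 = 10.13 mg/L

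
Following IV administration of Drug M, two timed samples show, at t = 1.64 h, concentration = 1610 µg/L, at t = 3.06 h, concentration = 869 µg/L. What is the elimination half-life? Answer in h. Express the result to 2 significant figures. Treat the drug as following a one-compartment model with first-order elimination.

1.6 h

k = ln(C₁/C₂) / (t₂ − t₁) = ln(1610/869) / (3.06 − 1.64)
  = 0.6166 / 1.420 = 0.4342 h⁻¹
t½ = ln2 / k = 0.693147 / 0.4342 = 1.596 h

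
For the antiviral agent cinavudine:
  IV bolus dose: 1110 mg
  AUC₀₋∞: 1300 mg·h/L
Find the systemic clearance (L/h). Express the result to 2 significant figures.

CL = Dose / AUC = 1110 / 1300 = 0.8538 L/h

0.85 L/h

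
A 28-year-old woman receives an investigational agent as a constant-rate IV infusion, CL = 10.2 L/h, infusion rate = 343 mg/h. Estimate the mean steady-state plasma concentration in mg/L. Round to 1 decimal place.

At steady state Css = R₀ / CL = 343 / 10.20 = 33.63 mg/L

33.6 mg/L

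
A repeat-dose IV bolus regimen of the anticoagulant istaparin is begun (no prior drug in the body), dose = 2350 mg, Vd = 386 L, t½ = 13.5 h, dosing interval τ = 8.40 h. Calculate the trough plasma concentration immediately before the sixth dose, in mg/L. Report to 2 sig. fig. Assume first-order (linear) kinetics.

C₀ per dose = Dose / Vd = 2350 / 386 = 6.088 mg/L
k = ln2 / t½ = 0.693147 / 13.5 = 0.05134 h⁻¹
Fraction remaining after one interval: r = e^(−kτ) = e^(−0.05134 × 8.40) = 0.6497
Before dose 6, 5 doses have been given (aged 1τ, 2τ, 3τ, 4τ, 5τ).
C_trough = C₀ × (r + r² + … + r^5) = C₀ × r(1−r^5)/(1−r)
        = 6.088 × 0.6497 × (1 − 0.1158) / (1 − 0.6497) = 9.984 mg/L

10 mg/L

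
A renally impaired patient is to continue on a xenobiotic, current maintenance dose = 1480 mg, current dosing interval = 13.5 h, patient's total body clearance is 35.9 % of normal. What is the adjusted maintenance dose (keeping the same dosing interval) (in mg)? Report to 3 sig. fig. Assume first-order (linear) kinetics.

To keep the same average steady-state level, dosing rate must scale with clearance.
CL ratio = 35.9 / 100 = 0.3590
New dose (same interval) = 1480 × 0.3590 = 531.3 mg

531 mg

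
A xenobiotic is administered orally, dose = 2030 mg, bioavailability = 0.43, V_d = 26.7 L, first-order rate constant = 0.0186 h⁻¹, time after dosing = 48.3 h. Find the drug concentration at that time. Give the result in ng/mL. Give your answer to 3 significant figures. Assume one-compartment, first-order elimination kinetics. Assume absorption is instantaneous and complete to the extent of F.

13300 ng/mL

Amount reaching circulation = F × Dose = 0.43 × 2030 = 872.9 mg
C₀ = F·Dose / Vd = 872.9 / 26.7 = 32.69 mg/L
C = C₀ · e^(−k·t) = 32.69 × e^(−0.01860 × 48.3)
  = 32.69 × 0.4072 = 13.31 mg/L
Convert: 13.31 mg/L × 1000 = 13310 ng/mL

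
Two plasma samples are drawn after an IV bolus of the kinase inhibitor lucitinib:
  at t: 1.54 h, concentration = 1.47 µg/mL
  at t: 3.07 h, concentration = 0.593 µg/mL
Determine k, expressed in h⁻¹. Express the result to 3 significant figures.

0.593 h⁻¹

k = ln(C₁/C₂) / (t₂ − t₁) = ln(1.47/0.593) / (3.07 − 1.54)
  = 0.9078 / 1.530 = 0.5933 h⁻¹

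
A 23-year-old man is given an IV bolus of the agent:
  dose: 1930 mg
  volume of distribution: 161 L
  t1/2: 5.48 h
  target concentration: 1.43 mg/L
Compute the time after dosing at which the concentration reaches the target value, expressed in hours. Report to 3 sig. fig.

16.8 h

C₀ = Dose / Vd = 1930 / 161 = 11.99 mg/L
k = ln2 / t½ = 0.693147 / 5.48 = 0.1265 h⁻¹
t = ln(C₀ / C) / k = ln(11.99 / 1.43) / 0.1265
  = ln(8.385) / 0.1265 = 2.126 / 0.1265 = 16.81 h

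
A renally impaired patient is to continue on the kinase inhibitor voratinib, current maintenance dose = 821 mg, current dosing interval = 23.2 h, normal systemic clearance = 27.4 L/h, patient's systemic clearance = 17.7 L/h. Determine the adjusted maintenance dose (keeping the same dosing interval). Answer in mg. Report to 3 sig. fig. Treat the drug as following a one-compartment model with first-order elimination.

To keep the same average steady-state level, dosing rate must scale with clearance.
CL ratio = 17.7 / 27.4 = 0.6460
New dose (same interval) = 821 × 0.6460 = 530.4 mg

530 mg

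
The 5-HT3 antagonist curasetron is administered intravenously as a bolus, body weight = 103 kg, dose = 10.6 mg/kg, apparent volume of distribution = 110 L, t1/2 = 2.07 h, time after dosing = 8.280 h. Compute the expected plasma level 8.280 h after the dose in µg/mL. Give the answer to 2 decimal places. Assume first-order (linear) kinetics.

Total dose = 10.6 × 103 = 1092 mg
C₀ = Dose / Vd = 1092 / 110 = 9.927 mg/L
k = ln2 / t½ = 0.693147 / 2.07 = 0.3349 h⁻¹
t / t½ = 8.280 / 2.07 = 4 half-lives
C = C₀ × (1/2)^4 = 9.927 × 0.06250 = 0.6204 mg/L
(0.6204 mg/L = 0.6204 µg/mL)

0.62 µg/mL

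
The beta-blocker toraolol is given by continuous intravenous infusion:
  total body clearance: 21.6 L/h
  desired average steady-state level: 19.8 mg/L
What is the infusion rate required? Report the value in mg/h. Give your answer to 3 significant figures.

428 mg/h

At steady state, infusion rate R₀ = Css × CL = 19.8 × 21.60 = 427.7 mg/h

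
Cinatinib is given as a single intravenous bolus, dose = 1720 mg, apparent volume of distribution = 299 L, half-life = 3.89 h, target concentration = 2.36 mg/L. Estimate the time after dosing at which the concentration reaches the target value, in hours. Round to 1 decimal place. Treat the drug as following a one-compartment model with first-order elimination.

5.0 h

C₀ = Dose / Vd = 1720 / 299 = 5.753 mg/L
k = ln2 / t½ = 0.693147 / 3.89 = 0.1782 h⁻¹
t = ln(C₀ / C) / k = ln(5.753 / 2.36) / 0.1782
  = ln(2.438) / 0.1782 = 0.8912 / 0.1782 = 5.001 h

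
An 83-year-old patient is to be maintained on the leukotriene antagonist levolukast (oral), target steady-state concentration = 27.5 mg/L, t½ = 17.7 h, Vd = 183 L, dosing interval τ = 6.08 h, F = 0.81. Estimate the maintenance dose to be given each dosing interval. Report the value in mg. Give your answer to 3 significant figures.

k = ln2 / t½ = 0.693147 / 17.7 = 0.03916 h⁻¹
CL = k × Vd = 0.03916 × 183 = 7.166 L/h
At steady state, F × (Dose/τ) = Css × CL.
Dose = Css × CL × τ / F = 27.5 × 7.166 × 6.08 / 0.81 = 1479 mg

1480 mg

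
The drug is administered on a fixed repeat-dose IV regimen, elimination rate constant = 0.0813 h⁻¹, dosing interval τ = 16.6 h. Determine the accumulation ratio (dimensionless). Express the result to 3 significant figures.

1.35

e^(−kτ) = e^(−0.08130 × 16.6) = 0.2593
Accumulation ratio R = 1 / (1 − e^(−kτ)) = 1 / (1 − 0.2593) = 1.350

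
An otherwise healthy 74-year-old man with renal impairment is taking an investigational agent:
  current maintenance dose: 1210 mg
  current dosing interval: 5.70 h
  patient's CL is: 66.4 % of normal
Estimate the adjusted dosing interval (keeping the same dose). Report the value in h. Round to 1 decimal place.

To keep the same average steady-state level, dosing rate must scale with clearance.
CL ratio = 66.4 / 100 = 0.6640
New interval (same dose) = 5.70 / 0.6640 = 8.584 h

8.6 h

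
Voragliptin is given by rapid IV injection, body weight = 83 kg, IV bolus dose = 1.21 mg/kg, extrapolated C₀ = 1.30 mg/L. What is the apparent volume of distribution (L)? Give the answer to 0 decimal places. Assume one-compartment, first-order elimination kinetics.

77 L

Dose = 1.21 × 83 = 100.4 mg
Vd = Dose / C₀ = 100.4 / 1.30 = 77.23 L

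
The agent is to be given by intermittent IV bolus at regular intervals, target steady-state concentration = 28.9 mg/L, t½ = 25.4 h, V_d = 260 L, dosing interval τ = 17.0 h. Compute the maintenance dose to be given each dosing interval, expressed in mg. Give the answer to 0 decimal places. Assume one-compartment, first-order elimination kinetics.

3486 mg

k = ln2 / t½ = 0.693147 / 25.4 = 0.02729 h⁻¹
CL = k × Vd = 0.02729 × 260 = 7.095 L/h
At steady state, Dose/τ = Css × CL.
Dose = Css × CL × τ = 28.9 × 7.095 × 17.0 = 3486 mg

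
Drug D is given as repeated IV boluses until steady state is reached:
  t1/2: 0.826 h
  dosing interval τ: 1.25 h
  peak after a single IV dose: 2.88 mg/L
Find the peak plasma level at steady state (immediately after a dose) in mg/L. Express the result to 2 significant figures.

k = ln2 / t½ = 0.693147 / 0.826 = 0.8392 h⁻¹
e^(−kτ) = e^(−0.8392 × 1.25) = 0.3503
Accumulation ratio R = 1 / (1 − e^(−kτ)) = 1 / (1 − 0.3503) = 1.539
Steady-state peak = C₀ × R = 2.88 × 1.539 = 4.432 mg/L

4.4 mg/L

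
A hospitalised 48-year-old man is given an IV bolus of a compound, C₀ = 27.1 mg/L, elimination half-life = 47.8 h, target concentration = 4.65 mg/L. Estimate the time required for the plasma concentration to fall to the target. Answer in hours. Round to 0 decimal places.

k = ln2 / t½ = 0.693147 / 47.8 = 0.01450 h⁻¹
t = ln(C₀ / C) / k = ln(27.10 / 4.65) / 0.01450
  = ln(5.828) / 0.01450 = 1.763 / 0.01450 = 121.6 h

122 h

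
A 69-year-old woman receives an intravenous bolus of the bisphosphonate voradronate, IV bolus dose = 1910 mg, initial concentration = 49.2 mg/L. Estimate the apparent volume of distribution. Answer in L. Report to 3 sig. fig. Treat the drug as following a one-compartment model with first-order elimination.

Vd = Dose / C₀ = 1910 / 49.2 = 38.82 L

38.8 L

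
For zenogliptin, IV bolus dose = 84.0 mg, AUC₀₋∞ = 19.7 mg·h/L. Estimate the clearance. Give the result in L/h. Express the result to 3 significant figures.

CL = Dose / AUC = 84.0 / 19.7 = 4.264 L/h

4.26 L/h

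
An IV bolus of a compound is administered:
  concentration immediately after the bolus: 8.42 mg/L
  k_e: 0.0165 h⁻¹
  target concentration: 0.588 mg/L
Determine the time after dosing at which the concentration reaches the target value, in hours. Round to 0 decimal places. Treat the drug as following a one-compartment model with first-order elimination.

161 h

t = ln(C₀ / C) / k = ln(8.420 / 0.588) / 0.01650
  = ln(14.32) / 0.01650 = 2.662 / 0.01650 = 161.3 h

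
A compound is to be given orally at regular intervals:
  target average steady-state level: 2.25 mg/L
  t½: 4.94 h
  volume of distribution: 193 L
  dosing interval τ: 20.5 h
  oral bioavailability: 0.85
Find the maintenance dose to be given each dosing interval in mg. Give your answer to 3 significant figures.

k = ln2 / t½ = 0.693147 / 4.94 = 0.1403 h⁻¹
CL = k × Vd = 0.1403 × 193 = 27.08 L/h
At steady state, F × (Dose/τ) = Css × CL.
Dose = Css × CL × τ / F = 2.25 × 27.08 × 20.5 / 0.85 = 1469 mg

1470 mg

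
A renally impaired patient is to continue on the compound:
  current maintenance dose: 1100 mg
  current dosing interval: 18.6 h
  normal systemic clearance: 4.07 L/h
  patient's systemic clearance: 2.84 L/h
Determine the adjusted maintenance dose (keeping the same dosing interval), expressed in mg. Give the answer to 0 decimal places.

768 mg

To keep the same average steady-state level, dosing rate must scale with clearance.
CL ratio = 2.84 / 4.07 = 0.6978
New dose (same interval) = 1100 × 0.6978 = 767.6 mg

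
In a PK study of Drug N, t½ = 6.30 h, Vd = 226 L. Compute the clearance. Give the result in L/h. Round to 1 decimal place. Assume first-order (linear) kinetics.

24.9 L/h

k = ln2 / t½ = 0.693147 / 6.30 = 0.1100 h⁻¹
CL = k × Vd = 0.1100 × 226 = 24.86 L/h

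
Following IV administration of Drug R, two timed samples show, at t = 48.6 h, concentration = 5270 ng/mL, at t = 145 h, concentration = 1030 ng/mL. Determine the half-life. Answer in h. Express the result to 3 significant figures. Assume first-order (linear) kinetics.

40.9 h

k = ln(C₁/C₂) / (t₂ − t₁) = ln(5270/1030) / (145 − 48.6)
  = 1.632 / 96.40 = 0.01693 h⁻¹
t½ = ln2 / k = 0.693147 / 0.01693 = 40.94 h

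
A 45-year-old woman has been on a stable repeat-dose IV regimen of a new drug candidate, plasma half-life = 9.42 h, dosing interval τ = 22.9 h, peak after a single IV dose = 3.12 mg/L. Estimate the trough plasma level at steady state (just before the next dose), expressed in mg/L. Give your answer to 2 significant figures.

k = ln2 / t½ = 0.693147 / 9.42 = 0.07358 h⁻¹
e^(−kτ) = e^(−0.07358 × 22.9) = 0.1854
Accumulation ratio R = 1 / (1 − e^(−kτ)) = 1 / (1 − 0.1854) = 1.228
Steady-state trough = C₀ × R × e^(−kτ) = 3.12 × 1.228 × 0.1854 = 0.7103 mg/L

0.71 mg/L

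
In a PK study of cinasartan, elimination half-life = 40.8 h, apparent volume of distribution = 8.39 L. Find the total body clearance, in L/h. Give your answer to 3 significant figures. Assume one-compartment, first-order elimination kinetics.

0.143 L/h

k = ln2 / t½ = 0.693147 / 40.8 = 0.01699 h⁻¹
CL = k × Vd = 0.01699 × 8.39 = 0.1425 L/h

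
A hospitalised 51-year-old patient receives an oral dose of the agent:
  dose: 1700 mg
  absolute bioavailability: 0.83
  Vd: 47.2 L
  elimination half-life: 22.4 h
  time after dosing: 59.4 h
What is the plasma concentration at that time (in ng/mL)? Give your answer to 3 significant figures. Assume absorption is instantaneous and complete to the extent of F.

Amount reaching circulation = F × Dose = 0.83 × 1700 = 1411 mg
C₀ = F·Dose / Vd = 1411 / 47.2 = 29.89 mg/L
k = ln2 / t½ = 0.693147 / 22.4 = 0.03094 h⁻¹
C = C₀ · e^(−k·t) = 29.89 × e^(−0.03094 × 59.4)
  = 29.89 × 0.1592 = 4.758 mg/L
Convert: 4.758 mg/L × 1000 = 4758 ng/mL

4760 ng/mL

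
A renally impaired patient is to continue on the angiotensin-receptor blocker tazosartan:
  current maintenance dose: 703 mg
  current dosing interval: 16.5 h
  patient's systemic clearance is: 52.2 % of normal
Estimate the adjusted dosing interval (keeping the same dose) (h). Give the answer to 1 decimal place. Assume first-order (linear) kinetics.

To keep the same average steady-state level, dosing rate must scale with clearance.
CL ratio = 52.2 / 100 = 0.5220
New interval (same dose) = 16.5 / 0.5220 = 31.61 h

31.6 h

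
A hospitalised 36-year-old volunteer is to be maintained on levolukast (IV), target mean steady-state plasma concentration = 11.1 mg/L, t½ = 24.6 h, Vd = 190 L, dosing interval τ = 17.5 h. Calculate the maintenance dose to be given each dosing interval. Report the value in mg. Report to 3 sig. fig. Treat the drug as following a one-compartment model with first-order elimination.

1040 mg

k = ln2 / t½ = 0.693147 / 24.6 = 0.02818 h⁻¹
CL = k × Vd = 0.02818 × 190 = 5.354 L/h
At steady state, Dose/τ = Css × CL.
Dose = Css × CL × τ = 11.1 × 5.354 × 17.5 = 1040 mg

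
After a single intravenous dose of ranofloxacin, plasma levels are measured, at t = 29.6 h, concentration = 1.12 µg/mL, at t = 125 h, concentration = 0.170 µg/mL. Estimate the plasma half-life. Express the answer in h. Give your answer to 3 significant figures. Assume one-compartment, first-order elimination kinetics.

k = ln(C₁/C₂) / (t₂ − t₁) = ln(1.12/0.170) / (125 − 29.6)
  = 1.885 / 95.40 = 0.01976 h⁻¹
t½ = ln2 / k = 0.693147 / 0.01976 = 35.08 h

35.1 h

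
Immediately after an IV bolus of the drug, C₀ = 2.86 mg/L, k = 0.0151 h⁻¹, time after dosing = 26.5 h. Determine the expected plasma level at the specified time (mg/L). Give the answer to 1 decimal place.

1.9 mg/L

C = C₀ · e^(−k·t) = 2.860 × e^(−0.01510 × 26.5)
  = 2.860 × 0.6702 = 1.917 mg/L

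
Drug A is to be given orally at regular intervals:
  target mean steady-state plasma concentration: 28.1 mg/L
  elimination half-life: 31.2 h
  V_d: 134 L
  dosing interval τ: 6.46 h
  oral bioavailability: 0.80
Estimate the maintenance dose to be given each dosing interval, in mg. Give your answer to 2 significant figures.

680 mg

k = ln2 / t½ = 0.693147 / 31.2 = 0.02222 h⁻¹
CL = k × Vd = 0.02222 × 134 = 2.977 L/h
At steady state, F × (Dose/τ) = Css × CL.
Dose = Css × CL × τ / F = 28.1 × 2.977 × 6.46 / 0.80 = 675.5 mg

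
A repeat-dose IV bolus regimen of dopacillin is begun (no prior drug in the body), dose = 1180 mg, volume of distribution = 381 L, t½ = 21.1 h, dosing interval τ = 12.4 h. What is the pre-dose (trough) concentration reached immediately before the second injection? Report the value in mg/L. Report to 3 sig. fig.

2.06 mg/L

C₀ per dose = Dose / Vd = 1180 / 381 = 3.097 mg/L
k = ln2 / t½ = 0.693147 / 21.1 = 0.03285 h⁻¹
Fraction remaining after one interval: r = e^(−kτ) = e^(−0.03285 × 12.4) = 0.6654
Before dose 2, 1 dose has been given (aged 1τ).
C_trough = C₀ × r = 3.097 × 0.6654 = 2.061 mg/L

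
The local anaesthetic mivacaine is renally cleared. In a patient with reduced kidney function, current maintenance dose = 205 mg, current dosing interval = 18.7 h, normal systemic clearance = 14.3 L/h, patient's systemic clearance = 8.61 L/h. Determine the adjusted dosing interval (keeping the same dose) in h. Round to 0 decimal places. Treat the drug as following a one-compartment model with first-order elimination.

31 h

To keep the same average steady-state level, dosing rate must scale with clearance.
CL ratio = 8.61 / 14.3 = 0.6021
New interval (same dose) = 18.7 / 0.6021 = 31.06 h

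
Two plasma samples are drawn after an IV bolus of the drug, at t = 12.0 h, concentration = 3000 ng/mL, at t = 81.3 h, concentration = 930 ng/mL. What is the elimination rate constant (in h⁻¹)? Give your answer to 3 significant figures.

0.0169 h⁻¹

k = ln(C₁/C₂) / (t₂ − t₁) = ln(3000/930) / (81.3 − 12.0)
  = 1.171 / 69.30 = 0.01690 h⁻¹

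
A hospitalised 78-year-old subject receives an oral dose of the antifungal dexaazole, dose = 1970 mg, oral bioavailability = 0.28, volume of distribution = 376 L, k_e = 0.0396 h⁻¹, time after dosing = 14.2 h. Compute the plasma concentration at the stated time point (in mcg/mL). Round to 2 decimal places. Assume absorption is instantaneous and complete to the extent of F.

0.84 mcg/mL

Amount reaching circulation = F × Dose = 0.28 × 1970 = 551.6 mg
C₀ = F·Dose / Vd = 551.6 / 376 = 1.467 mg/L
C = C₀ · e^(−k·t) = 1.467 × e^(−0.03960 × 14.2)
  = 1.467 × 0.5699 = 0.8360 mg/L
(0.8360 mg/L = 0.8360 mcg/mL)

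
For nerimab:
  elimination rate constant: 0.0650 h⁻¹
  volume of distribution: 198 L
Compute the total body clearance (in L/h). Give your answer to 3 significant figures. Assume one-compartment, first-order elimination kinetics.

12.9 L/h

CL = k × Vd = 0.0650 × 198 = 12.87 L/h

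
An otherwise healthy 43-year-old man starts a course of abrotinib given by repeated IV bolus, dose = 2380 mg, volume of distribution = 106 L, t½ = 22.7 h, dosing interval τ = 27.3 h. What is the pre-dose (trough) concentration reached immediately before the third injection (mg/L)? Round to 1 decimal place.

C₀ per dose = Dose / Vd = 2380 / 106 = 22.45 mg/L
k = ln2 / t½ = 0.693147 / 22.7 = 0.03054 h⁻¹
Fraction remaining after one interval: r = e^(−kτ) = e^(−0.03054 × 27.3) = 0.4344
Before dose 3, 2 doses have been given (aged 1τ, 2τ).
C_trough = C₀ × (r + r²) = 22.45 × (0.4344 + 0.1887) = 13.99 mg/L

14.0 mg/L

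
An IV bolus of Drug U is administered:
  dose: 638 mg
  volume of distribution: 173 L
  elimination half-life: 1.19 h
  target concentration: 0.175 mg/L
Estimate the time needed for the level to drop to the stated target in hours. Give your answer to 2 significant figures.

5.2 h

C₀ = Dose / Vd = 638.0 / 173 = 3.688 mg/L
k = ln2 / t½ = 0.693147 / 1.19 = 0.5825 h⁻¹
t = ln(C₀ / C) / k = ln(3.688 / 0.175) / 0.5825
  = ln(21.07) / 0.5825 = 3.048 / 0.5825 = 5.233 h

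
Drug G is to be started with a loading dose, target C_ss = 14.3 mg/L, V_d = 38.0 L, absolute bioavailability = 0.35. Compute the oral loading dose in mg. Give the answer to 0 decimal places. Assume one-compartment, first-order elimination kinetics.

LD = Css × Vd / F = 14.3 × 38.0 / 0.35 = 1553 mg

1553 mg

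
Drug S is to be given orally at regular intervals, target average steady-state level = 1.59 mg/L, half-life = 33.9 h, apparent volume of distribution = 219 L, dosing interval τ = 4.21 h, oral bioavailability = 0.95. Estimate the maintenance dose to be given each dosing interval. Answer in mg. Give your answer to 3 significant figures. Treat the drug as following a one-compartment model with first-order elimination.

k = ln2 / t½ = 0.693147 / 33.9 = 0.02045 h⁻¹
CL = k × Vd = 0.02045 × 219 = 4.479 L/h
At steady state, F × (Dose/τ) = Css × CL.
Dose = Css × CL × τ / F = 1.59 × 4.479 × 4.21 / 0.95 = 31.56 mg

31.6 mg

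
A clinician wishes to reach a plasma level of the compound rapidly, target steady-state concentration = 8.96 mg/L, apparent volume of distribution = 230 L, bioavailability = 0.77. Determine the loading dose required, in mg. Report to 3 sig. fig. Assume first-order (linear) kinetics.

2680 mg

LD = Css × Vd / F = 8.96 × 230 / 0.77 = 2676 mg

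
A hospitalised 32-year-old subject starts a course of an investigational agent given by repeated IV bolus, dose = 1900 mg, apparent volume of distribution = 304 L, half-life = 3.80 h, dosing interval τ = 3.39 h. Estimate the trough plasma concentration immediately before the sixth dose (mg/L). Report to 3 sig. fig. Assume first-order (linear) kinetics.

6.97 mg/L

C₀ per dose = Dose / Vd = 1900 / 304 = 6.250 mg/L
k = ln2 / t½ = 0.693147 / 3.80 = 0.1824 h⁻¹
Fraction remaining after one interval: r = e^(−kτ) = e^(−0.1824 × 3.39) = 0.5388
Before dose 6, 5 doses have been given (aged 1τ, 2τ, 3τ, 4τ, 5τ).
C_trough = C₀ × (r + r² + … + r^5) = C₀ × r(1−r^5)/(1−r)
        = 6.250 × 0.5388 × (1 − 0.04541) / (1 − 0.5388) = 6.970 mg/L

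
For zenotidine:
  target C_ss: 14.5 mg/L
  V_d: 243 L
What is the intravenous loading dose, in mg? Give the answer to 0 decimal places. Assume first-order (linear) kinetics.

LD = Css × Vd = 14.5 × 243 = 3524 mg

3524 mg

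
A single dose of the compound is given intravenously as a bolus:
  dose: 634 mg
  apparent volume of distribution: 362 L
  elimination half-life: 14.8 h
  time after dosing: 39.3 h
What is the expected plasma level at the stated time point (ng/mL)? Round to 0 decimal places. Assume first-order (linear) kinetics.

278 ng/mL

C₀ = Dose / Vd = 634.0 / 362 = 1.751 mg/L
k = ln2 / t½ = 0.693147 / 14.8 = 0.04683 h⁻¹
C = C₀ · e^(−k·t) = 1.751 × e^(−0.04683 × 39.3)
  = 1.751 × 0.1588 = 0.2781 mg/L
Convert: 0.2781 mg/L × 1000 = 278.1 ng/mL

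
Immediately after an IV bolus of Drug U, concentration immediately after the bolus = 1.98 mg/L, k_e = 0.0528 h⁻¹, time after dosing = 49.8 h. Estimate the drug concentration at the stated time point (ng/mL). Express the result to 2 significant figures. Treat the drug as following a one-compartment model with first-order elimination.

140 ng/mL

C = C₀ · e^(−k·t) = 1.980 × e^(−0.05280 × 49.8)
  = 1.980 × 0.07212 = 0.1428 mg/L
Convert: 0.1428 mg/L × 1000 = 142.8 ng/mL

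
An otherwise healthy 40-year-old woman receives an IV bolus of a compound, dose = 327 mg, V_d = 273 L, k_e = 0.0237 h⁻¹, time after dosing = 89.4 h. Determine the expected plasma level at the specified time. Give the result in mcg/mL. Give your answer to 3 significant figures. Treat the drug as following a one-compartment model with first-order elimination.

0.144 mcg/mL

C₀ = Dose / Vd = 327.0 / 273 = 1.198 mg/L
C = C₀ · e^(−k·t) = 1.198 × e^(−0.02370 × 89.4)
  = 1.198 × 0.1202 = 0.1440 mg/L
(0.1440 mg/L = 0.1440 mcg/mL)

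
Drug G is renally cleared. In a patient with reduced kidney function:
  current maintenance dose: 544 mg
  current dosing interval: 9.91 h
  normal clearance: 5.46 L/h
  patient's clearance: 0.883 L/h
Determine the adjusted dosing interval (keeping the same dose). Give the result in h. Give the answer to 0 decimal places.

61 h

To keep the same average steady-state level, dosing rate must scale with clearance.
CL ratio = 0.883 / 5.46 = 0.1617
New interval (same dose) = 9.91 / 0.1617 = 61.29 h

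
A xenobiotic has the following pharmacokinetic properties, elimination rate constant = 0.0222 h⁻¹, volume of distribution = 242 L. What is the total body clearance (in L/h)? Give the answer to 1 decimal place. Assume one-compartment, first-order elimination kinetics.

CL = k × Vd = 0.0222 × 242 = 5.372 L/h

5.4 L/h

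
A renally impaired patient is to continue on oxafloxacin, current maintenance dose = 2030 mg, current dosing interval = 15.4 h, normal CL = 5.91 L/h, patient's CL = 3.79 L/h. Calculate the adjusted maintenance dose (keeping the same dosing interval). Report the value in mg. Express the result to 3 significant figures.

1300 mg

To keep the same average steady-state level, dosing rate must scale with clearance.
CL ratio = 3.79 / 5.91 = 0.6413
New dose (same interval) = 2030 × 0.6413 = 1302 mg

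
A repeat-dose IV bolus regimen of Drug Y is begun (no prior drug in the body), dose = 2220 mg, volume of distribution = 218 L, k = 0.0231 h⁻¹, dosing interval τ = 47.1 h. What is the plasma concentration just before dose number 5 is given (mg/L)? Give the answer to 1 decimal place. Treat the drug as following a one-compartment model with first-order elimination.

C₀ per dose = Dose / Vd = 2220 / 218 = 10.18 mg/L
Fraction remaining after one interval: r = e^(−kτ) = e^(−0.02310 × 47.1) = 0.3369
Before dose 5, 4 doses have been given (aged 1τ, 2τ, 3τ, 4τ).
C_trough = C₀ × (r + r² + … + r^4) = C₀ × r(1−r^4)/(1−r)
        = 10.18 × 0.3369 × (1 − 0.01288) / (1 − 0.3369) = 5.106 mg/L

5.1 mg/L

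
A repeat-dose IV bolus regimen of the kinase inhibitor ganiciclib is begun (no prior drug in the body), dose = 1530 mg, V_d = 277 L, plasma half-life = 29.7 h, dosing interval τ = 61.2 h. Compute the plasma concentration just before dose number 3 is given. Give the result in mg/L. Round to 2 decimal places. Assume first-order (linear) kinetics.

1.64 mg/L

C₀ per dose = Dose / Vd = 1530 / 277 = 5.523 mg/L
k = ln2 / t½ = 0.693147 / 29.7 = 0.02334 h⁻¹
Fraction remaining after one interval: r = e^(−kτ) = e^(−0.02334 × 61.2) = 0.2397
Before dose 3, 2 doses have been given (aged 1τ, 2τ).
C_trough = C₀ × (r + r²) = 5.523 × (0.2397 + 0.05746) = 1.641 mg/L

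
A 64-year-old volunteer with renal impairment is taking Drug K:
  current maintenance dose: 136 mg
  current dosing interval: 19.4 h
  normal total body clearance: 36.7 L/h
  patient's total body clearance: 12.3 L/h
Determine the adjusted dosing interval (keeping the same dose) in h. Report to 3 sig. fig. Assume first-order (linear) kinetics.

57.9 h

To keep the same average steady-state level, dosing rate must scale with clearance.
CL ratio = 12.3 / 36.7 = 0.3351
New interval (same dose) = 19.4 / 0.3351 = 57.89 h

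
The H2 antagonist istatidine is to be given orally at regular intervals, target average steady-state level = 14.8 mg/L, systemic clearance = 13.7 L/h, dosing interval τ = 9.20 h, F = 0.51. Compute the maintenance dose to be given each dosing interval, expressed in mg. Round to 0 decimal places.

3658 mg

At steady state, F × (Dose/τ) = Css × CL.
Dose = Css × CL × τ / F = 14.8 × 13.70 × 9.20 / 0.51 = 3658 mg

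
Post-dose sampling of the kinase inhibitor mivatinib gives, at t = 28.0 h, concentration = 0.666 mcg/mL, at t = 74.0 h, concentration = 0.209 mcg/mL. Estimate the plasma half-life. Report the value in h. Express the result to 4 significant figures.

k = ln(C₁/C₂) / (t₂ − t₁) = ln(0.666/0.209) / (74.0 − 28.0)
  = 1.159 / 46.00 = 0.02520 h⁻¹
t½ = ln2 / k = 0.693147 / 0.02520 = 27.51 h

27.51 h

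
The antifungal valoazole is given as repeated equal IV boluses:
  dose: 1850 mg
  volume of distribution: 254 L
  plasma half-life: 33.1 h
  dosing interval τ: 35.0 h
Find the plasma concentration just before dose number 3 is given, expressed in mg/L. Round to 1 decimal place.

5.2 mg/L

C₀ per dose = Dose / Vd = 1850 / 254 = 7.283 mg/L
k = ln2 / t½ = 0.693147 / 33.1 = 0.02094 h⁻¹
Fraction remaining after one interval: r = e^(−kτ) = e^(−0.02094 × 35.0) = 0.4805
Before dose 3, 2 doses have been given (aged 1τ, 2τ).
C_trough = C₀ × (r + r²) = 7.283 × (0.4805 + 0.2309) = 5.181 mg/L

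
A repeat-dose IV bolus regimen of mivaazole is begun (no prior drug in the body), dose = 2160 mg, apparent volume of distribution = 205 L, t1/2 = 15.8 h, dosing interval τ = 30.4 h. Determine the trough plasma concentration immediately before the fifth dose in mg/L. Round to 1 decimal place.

3.8 mg/L

C₀ per dose = Dose / Vd = 2160 / 205 = 10.54 mg/L
k = ln2 / t½ = 0.693147 / 15.8 = 0.04387 h⁻¹
Fraction remaining after one interval: r = e^(−kτ) = e^(−0.04387 × 30.4) = 0.2635
Before dose 5, 4 doses have been given (aged 1τ, 2τ, 3τ, 4τ).
C_trough = C₀ × (r + r² + … + r^4) = C₀ × r(1−r^4)/(1−r)
        = 10.54 × 0.2635 × (1 − 0.004821) / (1 − 0.2635) = 3.753 mg/L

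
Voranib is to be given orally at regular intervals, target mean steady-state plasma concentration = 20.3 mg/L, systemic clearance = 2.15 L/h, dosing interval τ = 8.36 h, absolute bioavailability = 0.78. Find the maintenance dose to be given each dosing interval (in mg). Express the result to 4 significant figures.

467.8 mg

At steady state, F × (Dose/τ) = Css × CL.
Dose = Css × CL × τ / F = 20.3 × 2.150 × 8.36 / 0.78 = 467.8 mg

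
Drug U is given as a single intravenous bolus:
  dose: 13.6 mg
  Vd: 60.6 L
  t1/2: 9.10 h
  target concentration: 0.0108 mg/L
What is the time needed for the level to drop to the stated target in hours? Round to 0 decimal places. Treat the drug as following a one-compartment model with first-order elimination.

C₀ = Dose / Vd = 13.60 / 60.6 = 0.2244 mg/L
k = ln2 / t½ = 0.693147 / 9.10 = 0.07617 h⁻¹
t = ln(C₀ / C) / k = ln(0.2244 / 0.0108) / 0.07617
  = ln(20.78) / 0.07617 = 3.034 / 0.07617 = 39.83 h

40 h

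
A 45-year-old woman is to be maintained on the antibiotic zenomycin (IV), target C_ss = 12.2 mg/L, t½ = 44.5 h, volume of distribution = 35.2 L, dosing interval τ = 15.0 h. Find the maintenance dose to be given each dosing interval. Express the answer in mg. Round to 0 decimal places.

k = ln2 / t½ = 0.693147 / 44.5 = 0.01558 h⁻¹
CL = k × Vd = 0.01558 × 35.2 = 0.5484 L/h
At steady state, Dose/τ = Css × CL.
Dose = Css × CL × τ = 12.2 × 0.5484 × 15.0 = 100.4 mg

100 mg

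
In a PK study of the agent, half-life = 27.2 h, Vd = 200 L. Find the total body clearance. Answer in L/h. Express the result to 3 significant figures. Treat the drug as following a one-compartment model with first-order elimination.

5.10 L/h

k = ln2 / t½ = 0.693147 / 27.2 = 0.02548 h⁻¹
CL = k × Vd = 0.02548 × 200 = 5.096 L/h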